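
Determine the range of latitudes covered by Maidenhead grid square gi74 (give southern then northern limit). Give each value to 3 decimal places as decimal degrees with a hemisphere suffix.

6.000° S, 5.000° S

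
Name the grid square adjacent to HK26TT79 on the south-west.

HK26tt68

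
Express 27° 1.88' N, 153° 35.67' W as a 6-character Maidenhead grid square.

Add 180° to longitude and 90° to latitude: 26.4055, 117.0313.
Field: 26.4055/20 → 1 → B, 117.0313/10 → 11 → L; chars BL.
Square: 6.4055/2 → 3, 7.0313/1 → 7; chars 37.
Subsquare: 0.4055/0.0833333 → 4 → e, 0.0313/0.0416667 → 0 → a; chars ea.

BL37ea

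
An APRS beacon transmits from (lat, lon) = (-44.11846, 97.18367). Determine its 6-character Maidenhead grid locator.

Offset from 180°W / 90°S: lon 277.1837°, lat 45.8815°.
Field: lon ⌊277.1837/20⌋ = 13 → N; lat ⌊45.8815/10⌋ = 4 → E.
Square: lon ⌊17.1837/2⌋ = 8; lat ⌊5.8815/1⌋ = 5.
Subsquare: lon ⌊1.1837/0.0833333⌋ = 14 → o; lat ⌊0.8815/0.0416667⌋ = 21 → v.

NE85ov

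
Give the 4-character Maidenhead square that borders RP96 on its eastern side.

Longitude square 9; +1 → 10, wraps to 0, carry into field.
Longitude field R = 17; +1 → 18, wraps to 0 = A, wrapping around the antimeridian.
The latitude characters are unchanged.

AP06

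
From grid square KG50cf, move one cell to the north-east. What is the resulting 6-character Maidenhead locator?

KG50dg

Longitude subsquare c = 2; +1 → 3 = d.
Latitude subsquare f = 5; +1 → 6 = g.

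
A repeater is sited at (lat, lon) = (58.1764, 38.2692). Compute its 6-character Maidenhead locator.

KO98de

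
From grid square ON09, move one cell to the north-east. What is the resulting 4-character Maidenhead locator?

Longitude square 0; +1 → 1.
Latitude square 9; +1 → 10, wraps to 0, carry into field.
Latitude field N = 13; +1 → 14 = O.

OO10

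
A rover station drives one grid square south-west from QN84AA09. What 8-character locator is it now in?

QN74xa98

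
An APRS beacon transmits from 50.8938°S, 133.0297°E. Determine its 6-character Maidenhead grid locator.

Add 180° to longitude and 90° to latitude: 313.0297, 39.1062.
Field: lon ⌊313.0297/20⌋ = 15 → P; lat ⌊39.1062/10⌋ = 3 → D.
Square: lon ⌊13.0297/2⌋ = 6; lat ⌊9.1062/1⌋ = 9.
Subsquare: lon ⌊1.0297/0.0833333⌋ = 12 → m; lat ⌊0.1062/0.0416667⌋ = 2 → c.

PD69mc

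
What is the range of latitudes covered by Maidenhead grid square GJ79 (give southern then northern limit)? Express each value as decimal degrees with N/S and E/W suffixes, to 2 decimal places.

Field G=6, J=9: +6·20° lon, +9·10° lat → SW at lon -60°, lat 0°.
Square 7, 9: +7·2° lon, +9·1° lat → SW at lon -46°, lat 9°.
Cell spans 2° lon × 1° lat.
south 9.00° N, north 10.00° N.

9.00° N, 10.00° N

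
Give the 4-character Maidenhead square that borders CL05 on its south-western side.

Longitude square 0; −1 → -1, wraps to 9, carry into field.
Longitude field C = 2; −1 → 1 = B.
Latitude square 5; −1 → 4.

BL94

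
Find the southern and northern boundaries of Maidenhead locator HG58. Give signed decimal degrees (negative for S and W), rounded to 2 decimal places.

-22.00, -21.00

Field H=7, G=6: +7·20° lon, +6·10° lat → SW at lon -40°, lat -30°.
Square 5, 8: +5·2° lon, +8·1° lat → SW at lon -30°, lat -22°.
Cell spans 2° lon × 1° lat.
south -22.00, north -21.00.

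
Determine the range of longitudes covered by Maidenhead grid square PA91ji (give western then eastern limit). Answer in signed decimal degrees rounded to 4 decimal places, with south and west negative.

Field P=15, A=0: +15·20° lon, +0·10° lat → SW at lon 120°, lat -90°.
Square 9, 1: +9·2° lon, +1·1° lat → SW at lon 138°, lat -89°.
Subsquare j=9, i=8: +9·0.0833333° lon, +8·0.0416667° lat → SW at lon 138.75°, lat -88.6667°.
Cell spans 0.0833333° lon × 0.0416667° lat.
west 138.7500, east 138.8333.

138.7500, 138.8333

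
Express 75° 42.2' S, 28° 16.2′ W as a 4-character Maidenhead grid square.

HB54

Add 180° to longitude and 90° to latitude: 151.73, 14.30.
Field: 151.73/20 → 7 → H, 14.30/10 → 1 → B; chars HB.
Square: 11.73/2 → 5, 4.30/1 → 4; chars 54.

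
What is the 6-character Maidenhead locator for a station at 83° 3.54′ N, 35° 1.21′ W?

Shift to the Maidenhead origin (180°W, 90°S): lon 144.9798, lat 173.0590.
Field: 144.9798/20 → 7 → H, 173.0590/10 → 17 → R; chars HR.
Square: 4.9798/2 → 2, 3.0590/1 → 3; chars 23.
Subsquare: 0.9798/0.0833333 → 11 → l, 0.0590/0.0416667 → 1 → b; chars lb.

HR23lb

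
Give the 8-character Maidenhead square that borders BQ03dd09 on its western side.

Longitude extended square 0; −1 → -1, wraps to 9, carry into subsquare.
Longitude subsquare d = 3; −1 → 2 = c.
The latitude characters are unchanged.

BQ03cd99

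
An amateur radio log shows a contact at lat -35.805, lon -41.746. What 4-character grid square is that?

GF94

Offset from 180°W / 90°S: lon 138.25°, lat 54.20°.
Field: lon ⌊138.25/20⌋ = 6 → G; lat ⌊54.20/10⌋ = 5 → F.
Square: lon ⌊18.25/2⌋ = 9; lat ⌊4.20/1⌋ = 4.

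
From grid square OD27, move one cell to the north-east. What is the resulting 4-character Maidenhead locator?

OD38

Longitude square 2; +1 → 3.
Latitude square 7; +1 → 8.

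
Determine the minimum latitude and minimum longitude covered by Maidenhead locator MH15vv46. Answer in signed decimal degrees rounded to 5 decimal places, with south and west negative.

Field M=12, H=7: +12·20° lon, +7·10° lat → SW at lon 60°, lat -20°.
Square 1, 5: +1·2° lon, +5·1° lat → SW at lon 62°, lat -15°.
Subsquare v=21, v=21: +21·0.0833333° lon, +21·0.0416667° lat → SW at lon 63.75°, lat -14.125°.
Extended square 4, 6: +4·0.00833333° lon, +6·0.00416667° lat → SW at lon 63.7833°, lat -14.1°.
latitude -14.10000, longitude 63.78333.

-14.10000, 63.78333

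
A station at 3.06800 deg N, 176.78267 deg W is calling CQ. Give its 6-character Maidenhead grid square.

Offset from 180°W / 90°S: lon 3.2173°, lat 93.0680°.
Field: 3.2173/20 → 0 → A, 93.0680/10 → 9 → J; chars AJ.
Square: 3.2173/2 → 1, 3.0680/1 → 3; chars 13.
Subsquare: 1.2173/0.0833333 → 14 → o, 0.0680/0.0416667 → 1 → b; chars ob.

AJ13ob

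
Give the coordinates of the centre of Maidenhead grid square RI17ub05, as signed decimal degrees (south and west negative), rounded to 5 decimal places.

-2.93542, 163.67083

Field R=17, I=8: +17·20° lon, +8·10° lat → SW at lon 160°, lat -10°.
Square 1, 7: +1·2° lon, +7·1° lat → SW at lon 162°, lat -3°.
Subsquare u=20, b=1: +20·0.0833333° lon, +1·0.0416667° lat → SW at lon 163.667°, lat -2.95833°.
Extended square 0, 5: +0·0.00833333° lon, +5·0.00416667° lat → SW at lon 163.667°, lat -2.9375°.
Cell spans 0.00833333° lon × 0.00416667° lat. Centre is SW corner plus half of each.
latitude -2.93542, longitude 163.67083.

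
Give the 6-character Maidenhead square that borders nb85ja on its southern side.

Latitude subsquare a = 0; −1 → -1, wraps to 23 = x, carry into square.
Latitude square 5; −1 → 4.
The longitude characters are unchanged.

NB84jx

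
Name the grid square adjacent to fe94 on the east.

Longitude square 9; +1 → 10, wraps to 0, carry into field.
Longitude field F = 5; +1 → 6 = G.
The latitude characters are unchanged.

GE04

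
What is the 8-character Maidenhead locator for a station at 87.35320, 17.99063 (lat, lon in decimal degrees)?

JR87xi84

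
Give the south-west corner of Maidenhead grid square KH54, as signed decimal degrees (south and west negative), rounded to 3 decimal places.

Field K=10, H=7: +10·20° lon, +7·10° lat → SW at lon 20°, lat -20°.
Square 5, 4: +5·2° lon, +4·1° lat → SW at lon 30°, lat -16°.
latitude -16.000, longitude 30.000.

-16.000, 30.000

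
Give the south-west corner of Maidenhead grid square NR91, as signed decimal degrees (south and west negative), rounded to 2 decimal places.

Field N=13, R=17: +13·20° lon, +17·10° lat → SW at lon 80°, lat 80°.
Square 9, 1: +9·2° lon, +1·1° lat → SW at lon 98°, lat 81°.
latitude 81.00, longitude 98.00.

81.00, 98.00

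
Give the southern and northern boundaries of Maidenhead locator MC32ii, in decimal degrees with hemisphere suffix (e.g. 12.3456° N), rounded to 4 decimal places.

67.6667° S, 67.6250° S

Field M=12, C=2: +12·20° lon, +2·10° lat → SW at lon 60°, lat -70°.
Square 3, 2: +3·2° lon, +2·1° lat → SW at lon 66°, lat -68°.
Subsquare i=8, i=8: +8·0.0833333° lon, +8·0.0416667° lat → SW at lon 66.6667°, lat -67.6667°.
Cell spans 0.0833333° lon × 0.0416667° lat.
south 67.6667° S, north 67.6250° S.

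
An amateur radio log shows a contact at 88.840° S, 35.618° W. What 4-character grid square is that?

HA21

Add 180° to longitude and 90° to latitude: 144.38, 1.16.
Field: 144.38/20 → 7 → H, 1.16/10 → 0 → A; chars HA.
Square: 4.38/2 → 2, 1.16/1 → 1; chars 21.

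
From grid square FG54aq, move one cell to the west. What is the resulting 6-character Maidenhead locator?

FG44xq

Longitude subsquare a = 0; −1 → -1, wraps to 23 = x, carry into square.
Longitude square 5; −1 → 4.
The latitude characters are unchanged.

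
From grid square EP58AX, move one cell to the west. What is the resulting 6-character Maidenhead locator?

EP48xx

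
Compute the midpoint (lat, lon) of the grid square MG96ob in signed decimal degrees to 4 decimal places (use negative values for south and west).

-23.9375, 79.2083

Field M=12, G=6: +12·20° lon, +6·10° lat → SW at lon 60°, lat -30°.
Square 9, 6: +9·2° lon, +6·1° lat → SW at lon 78°, lat -24°.
Subsquare o=14, b=1: +14·0.0833333° lon, +1·0.0416667° lat → SW at lon 79.1667°, lat -23.9583°.
Cell spans 0.0833333° lon × 0.0416667° lat. Centre is SW corner plus half of each.
latitude -23.9375, longitude 79.2083.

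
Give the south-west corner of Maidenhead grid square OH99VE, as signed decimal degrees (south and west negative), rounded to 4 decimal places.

Field O=14, H=7: +14·20° lon, +7·10° lat → SW at lon 100°, lat -20°.
Square 9, 9: +9·2° lon, +9·1° lat → SW at lon 118°, lat -11°.
Subsquare v=21, e=4: +21·0.0833333° lon, +4·0.0416667° lat → SW at lon 119.75°, lat -10.8333°.
latitude -10.8333, longitude 119.7500.

-10.8333, 119.7500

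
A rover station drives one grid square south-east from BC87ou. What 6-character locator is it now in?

BC87pt

Longitude subsquare o = 14; +1 → 15 = p.
Latitude subsquare u = 20; −1 → 19 = t.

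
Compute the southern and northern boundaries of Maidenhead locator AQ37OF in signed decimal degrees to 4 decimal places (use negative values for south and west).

77.2083, 77.2500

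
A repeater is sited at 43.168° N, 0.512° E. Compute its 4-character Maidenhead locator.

Shift to the Maidenhead origin (180°W, 90°S): lon 180.51, lat 133.17.
Field: lon ⌊180.51/20⌋ = 9 → J; lat ⌊133.17/10⌋ = 13 → N.
Square: lon ⌊0.51/2⌋ = 0; lat ⌊3.17/1⌋ = 3.

JN03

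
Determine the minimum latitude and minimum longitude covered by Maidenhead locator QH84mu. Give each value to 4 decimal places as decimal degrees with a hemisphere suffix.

15.1667° S, 157.0000° E

Field Q=16, H=7: +16·20° lon, +7·10° lat → SW at lon 140°, lat -20°.
Square 8, 4: +8·2° lon, +4·1° lat → SW at lon 156°, lat -16°.
Subsquare m=12, u=20: +12·0.0833333° lon, +20·0.0416667° lat → SW at lon 157°, lat -15.1667°.
latitude 15.1667° S, longitude 157.0000° E.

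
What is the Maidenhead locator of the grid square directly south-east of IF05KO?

Longitude subsquare k = 10; +1 → 11 = l.
Latitude subsquare o = 14; −1 → 13 = n.

IF05ln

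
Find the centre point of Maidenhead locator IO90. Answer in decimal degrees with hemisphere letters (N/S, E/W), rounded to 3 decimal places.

50.500° N, 1.000° W

Field I=8, O=14: +8·20° lon, +14·10° lat → SW at lon -20°, lat 50°.
Square 9, 0: +9·2° lon, +0·1° lat → SW at lon -2°, lat 50°.
Cell spans 2° lon × 1° lat. Centre is SW corner plus half of each.
latitude 50.500° N, longitude 1.000° W.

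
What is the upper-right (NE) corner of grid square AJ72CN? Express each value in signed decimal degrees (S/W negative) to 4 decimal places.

2.5833, -165.7500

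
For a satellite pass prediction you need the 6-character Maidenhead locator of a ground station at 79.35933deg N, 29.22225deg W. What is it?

Shift to the Maidenhead origin (180°W, 90°S): lon 150.7777, lat 169.3593.
Field: lon ⌊150.7777/20⌋ = 7 → H; lat ⌊169.3593/10⌋ = 16 → Q.
Square: lon ⌊10.7777/2⌋ = 5; lat ⌊9.3593/1⌋ = 9.
Subsquare: lon ⌊0.7777/0.0833333⌋ = 9 → j; lat ⌊0.3593/0.0416667⌋ = 8 → i.

HQ59ji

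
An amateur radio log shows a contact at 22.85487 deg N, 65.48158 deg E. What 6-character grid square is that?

ML22ru

Shift to the Maidenhead origin (180°W, 90°S): lon 245.4816, lat 112.8549.
Field: lon ⌊245.4816/20⌋ = 12 → M; lat ⌊112.8549/10⌋ = 11 → L.
Square: lon ⌊5.4816/2⌋ = 2; lat ⌊2.8549/1⌋ = 2.
Subsquare: lon ⌊1.4816/0.0833333⌋ = 17 → r; lat ⌊0.8549/0.0416667⌋ = 20 → u.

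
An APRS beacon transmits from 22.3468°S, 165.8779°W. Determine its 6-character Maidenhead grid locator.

Offset from 180°W / 90°S: lon 14.1221°, lat 67.6532°.
Field: lon ⌊14.1221/20⌋ = 0 → A; lat ⌊67.6532/10⌋ = 6 → G.
Square: lon ⌊14.1221/2⌋ = 7; lat ⌊7.6532/1⌋ = 7.
Subsquare: lon ⌊0.1221/0.0833333⌋ = 1 → b; lat ⌊0.6532/0.0416667⌋ = 15 → p.

AG77bp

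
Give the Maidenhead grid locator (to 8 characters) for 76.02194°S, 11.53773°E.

JB53sx44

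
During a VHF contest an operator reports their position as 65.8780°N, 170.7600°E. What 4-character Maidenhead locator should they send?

RP55

Add 180° to longitude and 90° to latitude: 350.76, 155.88.
Field: 350.76/20 → 17 → R, 155.88/10 → 15 → P; chars RP.
Square: 10.76/2 → 5, 5.88/1 → 5; chars 55.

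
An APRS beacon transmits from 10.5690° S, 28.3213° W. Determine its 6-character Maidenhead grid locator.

HH59uk

Shift to the Maidenhead origin (180°W, 90°S): lon 151.6787, lat 79.4310.
Field: lon ⌊151.6787/20⌋ = 7 → H; lat ⌊79.4310/10⌋ = 7 → H.
Square: lon ⌊11.6787/2⌋ = 5; lat ⌊9.4310/1⌋ = 9.
Subsquare: lon ⌊1.6787/0.0833333⌋ = 20 → u; lat ⌊0.4310/0.0416667⌋ = 10 → k.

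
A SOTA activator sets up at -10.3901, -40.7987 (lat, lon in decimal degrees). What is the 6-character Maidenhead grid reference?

Offset from 180°W / 90°S: lon 139.2013°, lat 79.6099°.
Field: lon ⌊139.2013/20⌋ = 6 → G; lat ⌊79.6099/10⌋ = 7 → H.
Square: lon ⌊19.2013/2⌋ = 9; lat ⌊9.6099/1⌋ = 9.
Subsquare: lon ⌊1.2013/0.0833333⌋ = 14 → o; lat ⌊0.6099/0.0416667⌋ = 14 → o.

GH99oo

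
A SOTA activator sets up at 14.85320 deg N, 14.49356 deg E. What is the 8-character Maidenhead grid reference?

JK74fu94

Add 180° to longitude and 90° to latitude: 194.49356, 104.85320.
Field: 194.49356/20 → 9 → J, 104.85320/10 → 10 → K; chars JK.
Square: 14.49356/2 → 7, 4.85320/1 → 4; chars 74.
Subsquare: 0.49356/0.0833333 → 5 → f, 0.85320/0.0416667 → 20 → u; chars fu.
Extended square: 0.07689/0.00833333 → 9, 0.01987/0.00416667 → 4; chars 94.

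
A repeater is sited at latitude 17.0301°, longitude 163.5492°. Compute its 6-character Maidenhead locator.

Add 180° to longitude and 90° to latitude: 343.5492, 107.0301.
Field: 343.5492/20 → 17 → R, 107.0301/10 → 10 → K; chars RK.
Square: 3.5492/2 → 1, 7.0301/1 → 7; chars 17.
Subsquare: 1.5492/0.0833333 → 18 → s, 0.0301/0.0416667 → 0 → a; chars sa.

RK17sa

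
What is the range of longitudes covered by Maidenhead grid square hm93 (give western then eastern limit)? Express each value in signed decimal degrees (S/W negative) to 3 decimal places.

Field H=7, M=12: +7·20° lon, +12·10° lat → SW at lon -40°, lat 30°.
Square 9, 3: +9·2° lon, +3·1° lat → SW at lon -22°, lat 33°.
Cell spans 2° lon × 1° lat.
west -22.000, east -20.000.

-22.000, -20.000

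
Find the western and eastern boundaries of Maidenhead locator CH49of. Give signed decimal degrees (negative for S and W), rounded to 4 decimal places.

Field C=2, H=7: +2·20° lon, +7·10° lat → SW at lon -140°, lat -20°.
Square 4, 9: +4·2° lon, +9·1° lat → SW at lon -132°, lat -11°.
Subsquare o=14, f=5: +14·0.0833333° lon, +5·0.0416667° lat → SW at lon -130.833°, lat -10.7917°.
Cell spans 0.0833333° lon × 0.0416667° lat.
west -130.8333, east -130.7500.

-130.8333, -130.7500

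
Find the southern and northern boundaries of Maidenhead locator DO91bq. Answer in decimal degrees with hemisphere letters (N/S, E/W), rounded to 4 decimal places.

51.6667° N, 51.7083° N

Field D=3, O=14: +3·20° lon, +14·10° lat → SW at lon -120°, lat 50°.
Square 9, 1: +9·2° lon, +1·1° lat → SW at lon -102°, lat 51°.
Subsquare b=1, q=16: +1·0.0833333° lon, +16·0.0416667° lat → SW at lon -101.917°, lat 51.6667°.
Cell spans 0.0833333° lon × 0.0416667° lat.
south 51.6667° N, north 51.7083° N.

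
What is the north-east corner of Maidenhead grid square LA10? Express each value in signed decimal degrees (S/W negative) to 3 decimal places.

-89.000, 44.000

Field L=11, A=0: +11·20° lon, +0·10° lat → SW at lon 40°, lat -90°.
Square 1, 0: +1·2° lon, +0·1° lat → SW at lon 42°, lat -90°.
Cell spans 2° lon × 1° lat. NE corner is SW corner plus one full cell.
latitude -89.000, longitude 44.000.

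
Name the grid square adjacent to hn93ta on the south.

Latitude subsquare a = 0; −1 → -1, wraps to 23 = x, carry into square.
Latitude square 3; −1 → 2.
The longitude characters are unchanged.

HN92tx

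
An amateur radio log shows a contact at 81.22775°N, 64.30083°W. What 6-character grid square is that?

Offset from 180°W / 90°S: lon 115.6992°, lat 171.2278°.
Field: 115.6992/20 → 5 → F, 171.2278/10 → 17 → R; chars FR.
Square: 15.6992/2 → 7, 1.2278/1 → 1; chars 71.
Subsquare: 1.6992/0.0833333 → 20 → u, 0.2278/0.0416667 → 5 → f; chars uf.

FR71uf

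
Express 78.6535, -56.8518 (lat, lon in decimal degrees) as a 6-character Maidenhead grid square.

Offset from 180°W / 90°S: lon 123.1482°, lat 168.6535°.
Field: lon ⌊123.1482/20⌋ = 6 → G; lat ⌊168.6535/10⌋ = 16 → Q.
Square: lon ⌊3.1482/2⌋ = 1; lat ⌊8.6535/1⌋ = 8.
Subsquare: lon ⌊1.1482/0.0833333⌋ = 13 → n; lat ⌊0.6535/0.0416667⌋ = 15 → p.

GQ18np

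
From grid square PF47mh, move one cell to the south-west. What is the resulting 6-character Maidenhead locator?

PF47lg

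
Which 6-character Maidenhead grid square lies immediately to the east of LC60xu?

LC70au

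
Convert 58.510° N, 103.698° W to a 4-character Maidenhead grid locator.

DO88

Offset from 180°W / 90°S: lon 76.30°, lat 148.51°.
Field: 76.30/20 → 3 → D, 148.51/10 → 14 → O; chars DO.
Square: 16.30/2 → 8, 8.51/1 → 8; chars 88.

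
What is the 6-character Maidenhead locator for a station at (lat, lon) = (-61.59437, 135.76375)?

Add 180° to longitude and 90° to latitude: 315.7637, 28.4056.
Field: 315.7637/20 → 15 → P, 28.4056/10 → 2 → C; chars PC.
Square: 15.7637/2 → 7, 8.4056/1 → 8; chars 78.
Subsquare: 1.7637/0.0833333 → 21 → v, 0.4056/0.0416667 → 9 → j; chars vj.

PC78vj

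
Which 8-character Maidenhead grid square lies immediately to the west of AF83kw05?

AF83jw95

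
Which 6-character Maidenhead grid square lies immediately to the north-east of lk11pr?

LK11qs

Longitude subsquare p = 15; +1 → 16 = q.
Latitude subsquare r = 17; +1 → 18 = s.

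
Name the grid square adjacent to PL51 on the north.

Latitude square 1; +1 → 2.
The longitude characters are unchanged.

PL52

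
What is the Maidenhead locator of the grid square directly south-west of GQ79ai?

GQ69xh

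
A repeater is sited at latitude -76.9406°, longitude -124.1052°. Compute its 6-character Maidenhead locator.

Add 180° to longitude and 90° to latitude: 55.8948, 13.0594.
Field: lon ⌊55.8948/20⌋ = 2 → C; lat ⌊13.0594/10⌋ = 1 → B.
Square: lon ⌊15.8948/2⌋ = 7; lat ⌊3.0594/1⌋ = 3.
Subsquare: lon ⌊1.8948/0.0833333⌋ = 22 → w; lat ⌊0.0594/0.0416667⌋ = 1 → b.

CB73wb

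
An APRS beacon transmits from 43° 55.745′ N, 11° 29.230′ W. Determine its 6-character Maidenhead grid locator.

IN43gw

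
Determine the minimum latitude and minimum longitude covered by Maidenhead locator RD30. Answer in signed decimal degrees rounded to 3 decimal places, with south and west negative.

Field R=17, D=3: +17·20° lon, +3·10° lat → SW at lon 160°, lat -60°.
Square 3, 0: +3·2° lon, +0·1° lat → SW at lon 166°, lat -60°.
latitude -60.000, longitude 166.000.

-60.000, 166.000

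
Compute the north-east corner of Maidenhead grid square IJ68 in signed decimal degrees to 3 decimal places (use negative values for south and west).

9.000, -6.000

Field I=8, J=9: +8·20° lon, +9·10° lat → SW at lon -20°, lat 0°.
Square 6, 8: +6·2° lon, +8·1° lat → SW at lon -8°, lat 8°.
Cell spans 2° lon × 1° lat. NE corner is SW corner plus one full cell.
latitude 9.000, longitude -6.000.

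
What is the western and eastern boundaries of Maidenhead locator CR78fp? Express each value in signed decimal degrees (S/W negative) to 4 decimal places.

-125.5833, -125.5000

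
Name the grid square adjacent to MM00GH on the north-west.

Longitude subsquare g = 6; −1 → 5 = f.
Latitude subsquare h = 7; +1 → 8 = i.

MM00fi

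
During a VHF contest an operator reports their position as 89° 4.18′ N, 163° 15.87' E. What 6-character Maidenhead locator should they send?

Offset from 180°W / 90°S: lon 343.2645°, lat 179.0697°.
Field (20°×10°, letters A–R): 343.2645/20 → 17 → R, 179.0697/10 → 17 → R; chars RR.
Square (2°×1°, digits 0–9): 3.2645/2 → 1, 9.0697/1 → 9; chars 19.
Subsquare (5′×2.5′, letters a–x): 1.2645/0.0833333 → 15 → p, 0.0697/0.0416667 → 1 → b; chars pb.

RR19pb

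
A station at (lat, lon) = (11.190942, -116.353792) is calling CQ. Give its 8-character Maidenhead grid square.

DK11te75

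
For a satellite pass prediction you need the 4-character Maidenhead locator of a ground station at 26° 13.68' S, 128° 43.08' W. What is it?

Shift to the Maidenhead origin (180°W, 90°S): lon 51.28, lat 63.77.
Field (20°×10°, letters A–R): 51.28/20 → 2 → C, 63.77/10 → 6 → G; chars CG.
Square (2°×1°, digits 0–9): 11.28/2 → 5, 3.77/1 → 3; chars 53.

CG53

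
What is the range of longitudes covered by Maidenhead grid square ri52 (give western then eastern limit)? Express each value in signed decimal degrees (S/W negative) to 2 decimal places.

Field R=17, I=8: +17·20° lon, +8·10° lat → SW at lon 160°, lat -10°.
Square 5, 2: +5·2° lon, +2·1° lat → SW at lon 170°, lat -8°.
Cell spans 2° lon × 1° lat.
west 170.00, east 172.00.

170.00, 172.00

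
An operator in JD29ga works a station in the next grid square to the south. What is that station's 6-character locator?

JD28gx

Latitude subsquare a = 0; −1 → -1, wraps to 23 = x, carry into square.
Latitude square 9; −1 → 8.
The longitude characters are unchanged.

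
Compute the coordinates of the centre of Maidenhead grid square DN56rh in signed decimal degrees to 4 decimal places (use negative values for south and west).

Field D=3, N=13: +3·20° lon, +13·10° lat → SW at lon -120°, lat 40°.
Square 5, 6: +5·2° lon, +6·1° lat → SW at lon -110°, lat 46°.
Subsquare r=17, h=7: +17·0.0833333° lon, +7·0.0416667° lat → SW at lon -108.583°, lat 46.2917°.
Cell spans 0.0833333° lon × 0.0416667° lat. Centre is SW corner plus half of each.
latitude 46.3125, longitude -108.5417.

46.3125, -108.5417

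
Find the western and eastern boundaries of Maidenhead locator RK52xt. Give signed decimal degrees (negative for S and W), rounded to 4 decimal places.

171.9167, 172.0000

Field R=17, K=10: +17·20° lon, +10·10° lat → SW at lon 160°, lat 10°.
Square 5, 2: +5·2° lon, +2·1° lat → SW at lon 170°, lat 12°.
Subsquare x=23, t=19: +23·0.0833333° lon, +19·0.0416667° lat → SW at lon 171.917°, lat 12.7917°.
Cell spans 0.0833333° lon × 0.0416667° lat.
west 171.9167, east 172.0000.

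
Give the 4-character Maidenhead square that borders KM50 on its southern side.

KL59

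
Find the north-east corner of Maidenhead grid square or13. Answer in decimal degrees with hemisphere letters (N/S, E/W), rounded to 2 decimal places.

84.00° N, 104.00° E

Field O=14, R=17: +14·20° lon, +17·10° lat → SW at lon 100°, lat 80°.
Square 1, 3: +1·2° lon, +3·1° lat → SW at lon 102°, lat 83°.
Cell spans 2° lon × 1° lat. NE corner is SW corner plus one full cell.
latitude 84.00° N, longitude 104.00° E.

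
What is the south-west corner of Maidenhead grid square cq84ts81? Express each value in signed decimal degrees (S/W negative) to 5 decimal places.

Field C=2, Q=16: +2·20° lon, +16·10° lat → SW at lon -140°, lat 70°.
Square 8, 4: +8·2° lon, +4·1° lat → SW at lon -124°, lat 74°.
Subsquare t=19, s=18: +19·0.0833333° lon, +18·0.0416667° lat → SW at lon -122.417°, lat 74.75°.
Extended square 8, 1: +8·0.00833333° lon, +1·0.00416667° lat → SW at lon -122.35°, lat 74.7542°.
latitude 74.75417, longitude -122.35000.

74.75417, -122.35000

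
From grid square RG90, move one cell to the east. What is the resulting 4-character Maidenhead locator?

AG00

Longitude square 9; +1 → 10, wraps to 0, carry into field.
Longitude field R = 17; +1 → 18, wraps to 0 = A, wrapping around the antimeridian.
The latitude characters are unchanged.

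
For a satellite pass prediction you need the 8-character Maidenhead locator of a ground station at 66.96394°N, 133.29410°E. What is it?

PP66px51

Offset from 180°W / 90°S: lon 313.29410°, lat 156.96394°.
Field (20°×10°, letters A–R): 313.29410/20 → 15 → P, 156.96394/10 → 15 → P; chars PP.
Square (2°×1°, digits 0–9): 13.29410/2 → 6, 6.96394/1 → 6; chars 66.
Subsquare (5′×2.5′, letters a–x): 1.29410/0.0833333 → 15 → p, 0.96394/0.0416667 → 23 → x; chars px.
Extended square (30″×15″, digits 0–9): 0.04410/0.00833333 → 5, 0.00561/0.00416667 → 1; chars 51.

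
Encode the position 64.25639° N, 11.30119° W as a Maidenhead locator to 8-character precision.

Shift to the Maidenhead origin (180°W, 90°S): lon 168.69881, lat 154.25639.
Field: lon ⌊168.69881/20⌋ = 8 → I; lat ⌊154.25639/10⌋ = 15 → P.
Square: lon ⌊8.69881/2⌋ = 4; lat ⌊4.25639/1⌋ = 4.
Subsquare: lon ⌊0.69881/0.0833333⌋ = 8 → i; lat ⌊0.25639/0.0416667⌋ = 6 → g.
Extended square: lon ⌊0.03214/0.00833333⌋ = 3; lat ⌊0.00639/0.00416667⌋ = 1.

IP44ig31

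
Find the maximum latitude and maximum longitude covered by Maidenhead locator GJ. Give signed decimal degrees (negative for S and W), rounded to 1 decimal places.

10.0, -40.0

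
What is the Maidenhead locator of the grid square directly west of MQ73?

MQ63

Longitude square 7; −1 → 6.
The latitude characters are unchanged.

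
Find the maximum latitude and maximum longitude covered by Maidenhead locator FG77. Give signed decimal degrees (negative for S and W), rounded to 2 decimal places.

-22.00, -64.00

Field F=5, G=6: +5·20° lon, +6·10° lat → SW at lon -80°, lat -30°.
Square 7, 7: +7·2° lon, +7·1° lat → SW at lon -66°, lat -23°.
Cell spans 2° lon × 1° lat. NE corner is SW corner plus one full cell.
latitude -22.00, longitude -64.00.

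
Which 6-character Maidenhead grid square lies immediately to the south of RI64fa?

Latitude subsquare a = 0; −1 → -1, wraps to 23 = x, carry into square.
Latitude square 4; −1 → 3.
The longitude characters are unchanged.

RI63fx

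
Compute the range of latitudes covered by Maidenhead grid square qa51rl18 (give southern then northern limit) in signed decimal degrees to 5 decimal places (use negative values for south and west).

-88.50833, -88.50417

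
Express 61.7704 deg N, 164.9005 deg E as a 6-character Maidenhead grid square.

RP21ks

Offset from 180°W / 90°S: lon 344.9005°, lat 151.7704°.
Field: lon ⌊344.9005/20⌋ = 17 → R; lat ⌊151.7704/10⌋ = 15 → P.
Square: lon ⌊4.9005/2⌋ = 2; lat ⌊1.7704/1⌋ = 1.
Subsquare: lon ⌊0.9005/0.0833333⌋ = 10 → k; lat ⌊0.7704/0.0416667⌋ = 18 → s.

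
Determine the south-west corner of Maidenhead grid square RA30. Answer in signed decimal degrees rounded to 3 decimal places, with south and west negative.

-90.000, 166.000

Field R=17, A=0: +17·20° lon, +0·10° lat → SW at lon 160°, lat -90°.
Square 3, 0: +3·2° lon, +0·1° lat → SW at lon 166°, lat -90°.
latitude -90.000, longitude 166.000.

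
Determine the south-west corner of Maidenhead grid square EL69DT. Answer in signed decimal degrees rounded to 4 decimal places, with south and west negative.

29.7917, -87.7500

Field E=4, L=11: +4·20° lon, +11·10° lat → SW at lon -100°, lat 20°.
Square 6, 9: +6·2° lon, +9·1° lat → SW at lon -88°, lat 29°.
Subsquare d=3, t=19: +3·0.0833333° lon, +19·0.0416667° lat → SW at lon -87.75°, lat 29.7917°.
latitude 29.7917, longitude -87.7500.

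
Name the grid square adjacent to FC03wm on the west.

FC03vm

Longitude subsquare w = 22; −1 → 21 = v.
The latitude characters are unchanged.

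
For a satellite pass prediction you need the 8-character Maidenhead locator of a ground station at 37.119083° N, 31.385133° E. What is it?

KM57qc68

Add 180° to longitude and 90° to latitude: 211.38513, 127.11908.
Field: 211.38513/20 → 10 → K, 127.11908/10 → 12 → M; chars KM.
Square: 11.38513/2 → 5, 7.11908/1 → 7; chars 57.
Subsquare: 1.38513/0.0833333 → 16 → q, 0.11908/0.0416667 → 2 → c; chars qc.
Extended square: 0.05180/0.00833333 → 6, 0.03575/0.00416667 → 8; chars 68.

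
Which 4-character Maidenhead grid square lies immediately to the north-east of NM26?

Longitude square 2; +1 → 3.
Latitude square 6; +1 → 7.

NM37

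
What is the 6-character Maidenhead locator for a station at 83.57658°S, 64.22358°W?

Add 180° to longitude and 90° to latitude: 115.7764, 6.4234.
Field (20°×10°, letters A–R): lon ⌊115.7764/20⌋ = 5 → F; lat ⌊6.4234/10⌋ = 0 → A.
Square (2°×1°, digits 0–9): lon ⌊15.7764/2⌋ = 7; lat ⌊6.4234/1⌋ = 6.
Subsquare (5′×2.5′, letters a–x): lon ⌊1.7764/0.0833333⌋ = 21 → v; lat ⌊0.4234/0.0416667⌋ = 10 → k.

FA76vk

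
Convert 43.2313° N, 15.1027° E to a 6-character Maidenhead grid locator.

JN73nf

Add 180° to longitude and 90° to latitude: 195.1027, 133.2313.
Field: lon ⌊195.1027/20⌋ = 9 → J; lat ⌊133.2313/10⌋ = 13 → N.
Square: lon ⌊15.1027/2⌋ = 7; lat ⌊3.2313/1⌋ = 3.
Subsquare: lon ⌊1.1027/0.0833333⌋ = 13 → n; lat ⌊0.2313/0.0416667⌋ = 5 → f.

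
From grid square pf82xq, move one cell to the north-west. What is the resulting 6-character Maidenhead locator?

Longitude subsquare x = 23; −1 → 22 = w.
Latitude subsquare q = 16; +1 → 17 = r.

PF82wr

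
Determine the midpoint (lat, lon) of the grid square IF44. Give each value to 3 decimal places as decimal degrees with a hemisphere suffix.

35.500° S, 11.000° W

Field I=8, F=5: +8·20° lon, +5·10° lat → SW at lon -20°, lat -40°.
Square 4, 4: +4·2° lon, +4·1° lat → SW at lon -12°, lat -36°.
Cell spans 2° lon × 1° lat. Centre is SW corner plus half of each.
latitude 35.500° S, longitude 11.000° W.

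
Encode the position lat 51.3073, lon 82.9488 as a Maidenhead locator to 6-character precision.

NO11lh

Offset from 180°W / 90°S: lon 262.9488°, lat 141.3073°.
Field: lon ⌊262.9488/20⌋ = 13 → N; lat ⌊141.3073/10⌋ = 14 → O.
Square: lon ⌊2.9488/2⌋ = 1; lat ⌊1.3073/1⌋ = 1.
Subsquare: lon ⌊0.9488/0.0833333⌋ = 11 → l; lat ⌊0.3073/0.0416667⌋ = 7 → h.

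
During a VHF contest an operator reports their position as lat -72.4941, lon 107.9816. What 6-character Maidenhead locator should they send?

OB37xm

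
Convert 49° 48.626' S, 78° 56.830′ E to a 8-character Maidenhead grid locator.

ME90le35

Add 180° to longitude and 90° to latitude: 258.94717, 40.18957.
Field: 258.94717/20 → 12 → M, 40.18957/10 → 4 → E; chars ME.
Square: 18.94717/2 → 9, 0.18957/1 → 0; chars 90.
Subsquare: 0.94717/0.0833333 → 11 → l, 0.18957/0.0416667 → 4 → e; chars le.
Extended square: 0.03050/0.00833333 → 3, 0.02290/0.00416667 → 5; chars 35.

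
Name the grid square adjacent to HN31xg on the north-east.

HN41ah

Longitude subsquare x = 23; +1 → 24, wraps to 0 = a, carry into square.
Longitude square 3; +1 → 4.
Latitude subsquare g = 6; +1 → 7 = h.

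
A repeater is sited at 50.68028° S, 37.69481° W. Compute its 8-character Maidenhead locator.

Add 180° to longitude and 90° to latitude: 142.30519, 39.31972.
Field (20°×10°, letters A–R): lon ⌊142.30519/20⌋ = 7 → H; lat ⌊39.31972/10⌋ = 3 → D.
Square (2°×1°, digits 0–9): lon ⌊2.30519/2⌋ = 1; lat ⌊9.31972/1⌋ = 9.
Subsquare (5′×2.5′, letters a–x): lon ⌊0.30519/0.0833333⌋ = 3 → d; lat ⌊0.31972/0.0416667⌋ = 7 → h.
Extended square (30″×15″, digits 0–9): lon ⌊0.05519/0.00833333⌋ = 6; lat ⌊0.02805/0.00416667⌋ = 6.

HD19dh66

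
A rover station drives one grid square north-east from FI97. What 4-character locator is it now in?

Longitude square 9; +1 → 10, wraps to 0, carry into field.
Longitude field F = 5; +1 → 6 = G.
Latitude square 7; +1 → 8.

GI08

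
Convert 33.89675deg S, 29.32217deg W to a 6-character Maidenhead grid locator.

HF56ic

Shift to the Maidenhead origin (180°W, 90°S): lon 150.6778, lat 56.1033.
Field: lon ⌊150.6778/20⌋ = 7 → H; lat ⌊56.1033/10⌋ = 5 → F.
Square: lon ⌊10.6778/2⌋ = 5; lat ⌊6.1033/1⌋ = 6.
Subsquare: lon ⌊0.6778/0.0833333⌋ = 8 → i; lat ⌊0.1033/0.0416667⌋ = 2 → c.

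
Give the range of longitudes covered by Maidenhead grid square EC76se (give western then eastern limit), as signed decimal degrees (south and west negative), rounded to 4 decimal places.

-84.5000, -84.4167

Field E=4, C=2: +4·20° lon, +2·10° lat → SW at lon -100°, lat -70°.
Square 7, 6: +7·2° lon, +6·1° lat → SW at lon -86°, lat -64°.
Subsquare s=18, e=4: +18·0.0833333° lon, +4·0.0416667° lat → SW at lon -84.5°, lat -63.8333°.
Cell spans 0.0833333° lon × 0.0416667° lat.
west -84.5000, east -84.4167.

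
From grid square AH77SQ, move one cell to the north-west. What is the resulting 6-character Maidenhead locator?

Longitude subsquare s = 18; −1 → 17 = r.
Latitude subsquare q = 16; +1 → 17 = r.

AH77rr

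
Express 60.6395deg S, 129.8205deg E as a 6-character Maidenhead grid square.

PC49vi

Shift to the Maidenhead origin (180°W, 90°S): lon 309.8205, lat 29.3605.
Field (20°×10°, letters A–R): lon ⌊309.8205/20⌋ = 15 → P; lat ⌊29.3605/10⌋ = 2 → C.
Square (2°×1°, digits 0–9): lon ⌊9.8205/2⌋ = 4; lat ⌊9.3605/1⌋ = 9.
Subsquare (5′×2.5′, letters a–x): lon ⌊1.8205/0.0833333⌋ = 21 → v; lat ⌊0.3605/0.0416667⌋ = 8 → i.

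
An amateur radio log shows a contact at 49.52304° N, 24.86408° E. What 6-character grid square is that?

KN29km

Shift to the Maidenhead origin (180°W, 90°S): lon 204.8641, lat 139.5230.
Field: lon ⌊204.8641/20⌋ = 10 → K; lat ⌊139.5230/10⌋ = 13 → N.
Square: lon ⌊4.8641/2⌋ = 2; lat ⌊9.5230/1⌋ = 9.
Subsquare: lon ⌊0.8641/0.0833333⌋ = 10 → k; lat ⌊0.5230/0.0416667⌋ = 12 → m.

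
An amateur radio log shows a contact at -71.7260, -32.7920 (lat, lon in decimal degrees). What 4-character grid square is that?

HB38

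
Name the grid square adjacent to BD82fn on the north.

Latitude subsquare n = 13; +1 → 14 = o.
The longitude characters are unchanged.

BD82fo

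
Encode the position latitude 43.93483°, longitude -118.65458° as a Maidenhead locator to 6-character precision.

Add 180° to longitude and 90° to latitude: 61.3454, 133.9348.
Field: lon ⌊61.3454/20⌋ = 3 → D; lat ⌊133.9348/10⌋ = 13 → N.
Square: lon ⌊1.3454/2⌋ = 0; lat ⌊3.9348/1⌋ = 3.
Subsquare: lon ⌊1.3454/0.0833333⌋ = 16 → q; lat ⌊0.9348/0.0416667⌋ = 22 → w.

DN03qw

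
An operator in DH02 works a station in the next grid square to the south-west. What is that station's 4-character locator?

Longitude square 0; −1 → -1, wraps to 9, carry into field.
Longitude field D = 3; −1 → 2 = C.
Latitude square 2; −1 → 1.

CH91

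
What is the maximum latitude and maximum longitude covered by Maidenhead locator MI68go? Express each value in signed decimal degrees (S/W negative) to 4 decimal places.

Field M=12, I=8: +12·20° lon, +8·10° lat → SW at lon 60°, lat -10°.
Square 6, 8: +6·2° lon, +8·1° lat → SW at lon 72°, lat -2°.
Subsquare g=6, o=14: +6·0.0833333° lon, +14·0.0416667° lat → SW at lon 72.5°, lat -1.41667°.
Cell spans 0.0833333° lon × 0.0416667° lat. NE corner is SW corner plus one full cell.
latitude -1.3750, longitude 72.5833.

-1.3750, 72.5833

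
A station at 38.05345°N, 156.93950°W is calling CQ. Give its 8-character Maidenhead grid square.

Add 180° to longitude and 90° to latitude: 23.06050, 128.05345.
Field: 23.06050/20 → 1 → B, 128.05345/10 → 12 → M; chars BM.
Square: 3.06050/2 → 1, 8.05345/1 → 8; chars 18.
Subsquare: 1.06050/0.0833333 → 12 → m, 0.05345/0.0416667 → 1 → b; chars mb.
Extended square: 0.06050/0.00833333 → 7, 0.01178/0.00416667 → 2; chars 72.

BM18mb72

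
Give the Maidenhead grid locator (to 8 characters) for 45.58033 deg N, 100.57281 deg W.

Shift to the Maidenhead origin (180°W, 90°S): lon 79.42719, lat 135.58033.
Field: 79.42719/20 → 3 → D, 135.58033/10 → 13 → N; chars DN.
Square: 19.42719/2 → 9, 5.58033/1 → 5; chars 95.
Subsquare: 1.42719/0.0833333 → 17 → r, 0.58033/0.0416667 → 13 → n; chars rn.
Extended square: 0.01052/0.00833333 → 1, 0.03866/0.00416667 → 9; chars 19.

DN95rn19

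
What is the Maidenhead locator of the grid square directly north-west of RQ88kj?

Longitude subsquare k = 10; −1 → 9 = j.
Latitude subsquare j = 9; +1 → 10 = k.

RQ88jk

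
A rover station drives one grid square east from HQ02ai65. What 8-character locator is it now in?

HQ02ai75

Longitude extended square 6; +1 → 7.
The latitude characters are unchanged.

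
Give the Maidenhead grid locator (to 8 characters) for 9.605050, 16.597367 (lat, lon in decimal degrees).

Shift to the Maidenhead origin (180°W, 90°S): lon 196.59737, lat 99.60505.
Field: lon ⌊196.59737/20⌋ = 9 → J; lat ⌊99.60505/10⌋ = 9 → J.
Square: lon ⌊16.59737/2⌋ = 8; lat ⌊9.60505/1⌋ = 9.
Subsquare: lon ⌊0.59737/0.0833333⌋ = 7 → h; lat ⌊0.60505/0.0416667⌋ = 14 → o.
Extended square: lon ⌊0.01403/0.00833333⌋ = 1; lat ⌊0.02172/0.00416667⌋ = 5.

JJ89ho15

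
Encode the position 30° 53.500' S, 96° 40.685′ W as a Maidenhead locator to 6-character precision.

Shift to the Maidenhead origin (180°W, 90°S): lon 83.3219, lat 59.1083.
Field: lon ⌊83.3219/20⌋ = 4 → E; lat ⌊59.1083/10⌋ = 5 → F.
Square: lon ⌊3.3219/2⌋ = 1; lat ⌊9.1083/1⌋ = 9.
Subsquare: lon ⌊1.3219/0.0833333⌋ = 15 → p; lat ⌊0.1083/0.0416667⌋ = 2 → c.

EF19pc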